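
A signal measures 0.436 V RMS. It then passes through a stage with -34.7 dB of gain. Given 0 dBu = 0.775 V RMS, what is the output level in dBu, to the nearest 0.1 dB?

Input level: 20·log₁₀(0.436/0.775) = -5.00 dBu.
Output: -5.00 − 34.7 = -39.7 dBu.

-39.7 dBu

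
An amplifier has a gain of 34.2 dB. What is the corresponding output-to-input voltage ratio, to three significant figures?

51.3

Voltage ratio = 10^(dB/20).
10^(34.2/20) = 10^(1.710) = 51.3.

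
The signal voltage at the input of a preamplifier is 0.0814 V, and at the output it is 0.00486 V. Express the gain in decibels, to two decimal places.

Voltage is an amplitude quantity, so gain = 20·log₁₀(V_out/V_in).
20·log₁₀(0.00486/0.0814) = 20·log₁₀(0.05971) = -24.48 dB.

-24.48 dB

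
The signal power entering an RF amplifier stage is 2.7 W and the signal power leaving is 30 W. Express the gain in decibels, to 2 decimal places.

10.46 dB

For a power ratio, dB = 10·log₁₀(P₂/P₁).
10·log₁₀(30/2.7) = 10·log₁₀(11.11) = 10.46 dB.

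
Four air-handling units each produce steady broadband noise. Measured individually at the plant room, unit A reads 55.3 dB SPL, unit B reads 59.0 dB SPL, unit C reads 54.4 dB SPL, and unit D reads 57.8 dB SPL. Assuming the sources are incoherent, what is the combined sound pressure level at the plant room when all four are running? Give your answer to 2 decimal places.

63.03 dB SPL

Uncorrelated sources add in intensity (power), not in dB.
L_total = 10·log₁₀(10^(55.3/10) + 10^(59.0/10) + 10^(54.4/10) + 10^(57.8/10)) = 10·log₁₀(2011000) = 63.03 dB SPL.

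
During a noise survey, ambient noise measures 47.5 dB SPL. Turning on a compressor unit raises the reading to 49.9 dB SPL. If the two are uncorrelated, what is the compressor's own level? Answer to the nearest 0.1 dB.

Remove the background by subtracting linear intensities:
L_src = 10·log₁₀(10^(49.9/10) − 10^(47.5/10)) = 10·log₁₀(41490) = 46.2 dB SPL.

46.2 dB SPL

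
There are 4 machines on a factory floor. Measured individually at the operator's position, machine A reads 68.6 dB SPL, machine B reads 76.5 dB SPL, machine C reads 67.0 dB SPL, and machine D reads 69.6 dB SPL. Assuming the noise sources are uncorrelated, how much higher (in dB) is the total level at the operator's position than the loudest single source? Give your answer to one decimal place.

1.7 dB

Incoherent sources sum as intensities:
L_total = 10·log₁₀(10^(68.6/10) + 10^(76.5/10) + 10^(67.0/10) + 10^(69.6/10)) = 78.20 dB SPL.
Excess over the loudest (76.5 dB): 78.20 − 76.5 = 1.7 dB.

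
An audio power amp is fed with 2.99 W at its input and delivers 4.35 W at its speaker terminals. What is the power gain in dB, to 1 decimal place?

For a power ratio, dB = 10·log₁₀(P₂/P₁).
10·log₁₀(4.35/2.99) = 10·log₁₀(1.455) = 1.6 dB.

1.6 dB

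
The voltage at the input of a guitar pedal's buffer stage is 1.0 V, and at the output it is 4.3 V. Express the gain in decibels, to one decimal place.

Voltage ratio → dB uses the 20·log₁₀ form:
20·log₁₀(4.3/1.0) = 20·log₁₀(4.300) = 12.7 dB.

12.7 dB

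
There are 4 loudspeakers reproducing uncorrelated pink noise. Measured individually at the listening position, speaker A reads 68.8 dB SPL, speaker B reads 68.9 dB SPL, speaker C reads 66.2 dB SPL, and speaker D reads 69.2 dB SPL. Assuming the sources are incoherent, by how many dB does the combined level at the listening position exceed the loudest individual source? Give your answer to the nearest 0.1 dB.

Add the sources as powers (linear), then convert back to dB:
L_total = 10·log₁₀(10^(68.8/10) + 10^(68.9/10) + 10^(66.2/10) + 10^(69.2/10)) = 74.45 dB SPL.
Excess over the loudest (69.2 dB): 74.45 − 69.2 = 5.2 dB.

5.2 dB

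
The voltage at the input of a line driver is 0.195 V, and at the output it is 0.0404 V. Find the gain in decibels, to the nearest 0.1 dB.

Voltage ratio → dB uses the 20·log₁₀ form:
20·log₁₀(0.0404/0.195) = 20·log₁₀(0.2072) = -13.7 dB.

-13.7 dB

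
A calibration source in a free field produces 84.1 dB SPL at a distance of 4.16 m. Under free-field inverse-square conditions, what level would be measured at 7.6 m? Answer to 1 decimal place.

Free-field point source: level drops by 20·log₁₀ of the distance ratio.
ΔL = −20·log₁₀(7.6/4.16) = -5.23 dB, so L₂ = 84.1 + (-5.23) = 78.9 dB SPL.

78.9 dB SPL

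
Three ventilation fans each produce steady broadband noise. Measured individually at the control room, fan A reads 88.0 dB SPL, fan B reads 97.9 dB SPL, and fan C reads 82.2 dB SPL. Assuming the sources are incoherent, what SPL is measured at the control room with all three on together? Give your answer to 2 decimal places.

98.43 dB SPL

Incoherent sources sum as intensities:
L_total = 10·log₁₀(10^(88.0/10) + 10^(97.9/10) + 10^(82.2/10)) = 10·log₁₀(6963000000) = 98.43 dB SPL.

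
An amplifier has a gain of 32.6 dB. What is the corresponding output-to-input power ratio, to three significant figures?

1820

Power ratio = 10^(dB/10).
10^(32.6/10) = 10^(3.260) = 1820.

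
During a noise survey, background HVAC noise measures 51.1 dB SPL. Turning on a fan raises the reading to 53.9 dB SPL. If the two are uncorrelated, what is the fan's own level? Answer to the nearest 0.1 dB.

50.7 dB SPL

Subtract intensities: L_src = 10·log₁₀(10^(L_total/10) − 10^(L_bg/10)).
L_src = 10·log₁₀(10^(53.9/10) − 10^(51.1/10)) = 10·log₁₀(116600) = 50.7 dB SPL.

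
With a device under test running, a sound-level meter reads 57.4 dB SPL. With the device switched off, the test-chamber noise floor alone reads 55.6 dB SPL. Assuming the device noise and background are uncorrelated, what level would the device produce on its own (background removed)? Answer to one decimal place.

52.7 dB SPL

Background correction is a power subtraction:
L_src = 10·log₁₀(10^(57.4/10) − 10^(55.6/10)) = 10·log₁₀(186500) = 52.7 dB SPL.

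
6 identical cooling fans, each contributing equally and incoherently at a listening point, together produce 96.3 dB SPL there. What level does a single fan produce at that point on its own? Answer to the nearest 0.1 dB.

88.5 dB SPL

6 equal incoherent sources add 10·log₁₀(6) = 7.78 dB over one source.
L_one = 96.3 − 7.78 = 88.5 dB SPL.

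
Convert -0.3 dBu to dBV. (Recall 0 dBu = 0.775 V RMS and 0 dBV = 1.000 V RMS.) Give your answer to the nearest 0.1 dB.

The offset between the scales is 20·log₁₀(0.775/1.000) = −2.214 dB.
So dBV = -0.3 − 2.214 = -2.5 dBV.

-2.5 dBV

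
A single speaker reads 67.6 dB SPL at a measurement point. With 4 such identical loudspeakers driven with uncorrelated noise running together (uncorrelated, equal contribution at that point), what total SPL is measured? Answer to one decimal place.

73.6 dB SPL

4 equal incoherent sources raise the level by 10·log₁₀(4) = 6.02 dB.
L_total = 67.6 + 6.02 = 73.6 dB SPL.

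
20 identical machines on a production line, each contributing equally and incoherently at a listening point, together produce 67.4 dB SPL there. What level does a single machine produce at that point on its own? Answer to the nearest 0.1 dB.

20 equal incoherent sources add 10·log₁₀(20) = 13.01 dB over one source.
L_one = 67.4 − 13.01 = 54.4 dB SPL.

54.4 dB SPL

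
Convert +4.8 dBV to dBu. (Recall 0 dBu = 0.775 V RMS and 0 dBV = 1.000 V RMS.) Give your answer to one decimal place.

+7.0 dBu

The offset between the scales is 20·log₁₀(0.775/1.000) = −2.214 dB.
So dBu = +4.8 + 2.214 = +7.0 dBu.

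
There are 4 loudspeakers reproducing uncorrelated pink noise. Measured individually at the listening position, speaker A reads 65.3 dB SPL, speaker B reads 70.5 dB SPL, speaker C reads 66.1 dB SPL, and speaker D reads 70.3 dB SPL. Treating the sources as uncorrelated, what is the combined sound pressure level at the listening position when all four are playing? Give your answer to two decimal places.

74.68 dB SPL

Uncorrelated sources add in intensity (power), not in dB.
L_total = 10·log₁₀(10^(65.3/10) + 10^(70.5/10) + 10^(66.1/10) + 10^(70.3/10)) = 10·log₁₀(29400000) = 74.68 dB SPL.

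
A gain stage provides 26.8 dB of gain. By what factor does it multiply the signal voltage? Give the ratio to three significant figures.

Voltage ratio = 10^(dB/20).
10^(26.8/20) = 10^(1.340) = 21.9.

21.9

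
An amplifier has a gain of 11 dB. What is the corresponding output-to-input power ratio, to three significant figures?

Power ratio = 10^(dB/10).
10^(11/10) = 10^(1.100) = 12.6.

12.6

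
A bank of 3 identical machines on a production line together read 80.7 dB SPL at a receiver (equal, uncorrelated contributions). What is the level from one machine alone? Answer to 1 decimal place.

75.9 dB SPL

3 equal incoherent sources add 10·log₁₀(3) = 4.77 dB over one source.
L_one = 80.7 − 4.77 = 75.9 dB SPL.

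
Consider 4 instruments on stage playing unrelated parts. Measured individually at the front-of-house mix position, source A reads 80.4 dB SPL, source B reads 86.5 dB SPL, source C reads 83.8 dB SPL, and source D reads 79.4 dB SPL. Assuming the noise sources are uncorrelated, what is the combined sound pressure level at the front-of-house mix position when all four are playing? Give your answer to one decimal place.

89.5 dB SPL

Incoherent sources sum as intensities:
L_total = 10·log₁₀(10^(80.4/10) + 10^(86.5/10) + 10^(83.8/10) + 10^(79.4/10)) = 10·log₁₀(883300000) = 89.5 dB SPL.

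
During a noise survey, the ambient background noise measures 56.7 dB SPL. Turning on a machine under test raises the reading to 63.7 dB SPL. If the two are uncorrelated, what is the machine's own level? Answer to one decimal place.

Background correction is a power subtraction:
L_src = 10·log₁₀(10^(63.7/10) − 10^(56.7/10)) = 10·log₁₀(1876000) = 62.7 dB SPL.

62.7 dB SPL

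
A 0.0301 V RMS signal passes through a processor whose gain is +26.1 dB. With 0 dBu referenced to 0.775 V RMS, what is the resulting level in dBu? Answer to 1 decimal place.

-2.1 dBu

Input level: 20·log₁₀(0.0301/0.775) = -28.21 dBu.
Output: -28.21 + 26.1 = -2.1 dBu.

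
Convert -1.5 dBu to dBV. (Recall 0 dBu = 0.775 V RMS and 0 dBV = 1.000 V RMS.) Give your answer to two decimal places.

-3.71 dBV

The offset between the scales is 20·log₁₀(0.775/1.000) = −2.214 dB.
So dBV = -1.5 − 2.214 = -3.71 dBV.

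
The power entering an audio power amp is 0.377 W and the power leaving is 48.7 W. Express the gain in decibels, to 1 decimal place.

For a power ratio, dB = 10·log₁₀(P₂/P₁).
10·log₁₀(48.7/0.377) = 10·log₁₀(129.2) = 21.1 dB.

21.1 dB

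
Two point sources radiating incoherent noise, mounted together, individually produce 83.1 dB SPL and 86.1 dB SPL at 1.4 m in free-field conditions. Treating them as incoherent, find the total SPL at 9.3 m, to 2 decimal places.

Combined at 1.4 m: 10·log₁₀(10^(83.1/10)+10^(86.1/10)) = 87.864 dB SPL.
Then apply −20·log₁₀(9.3/1.4) = -16.447 dB → 71.42 dB SPL.

71.42 dB SPL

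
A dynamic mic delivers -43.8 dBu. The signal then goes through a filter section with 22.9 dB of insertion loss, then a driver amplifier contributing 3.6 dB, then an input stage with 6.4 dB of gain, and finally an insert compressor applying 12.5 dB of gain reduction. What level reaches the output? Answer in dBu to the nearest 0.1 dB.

-69.2 dBu

Gain stages sum in dB:
-43.8 − 22.9 + 3.6 + 6.4 − 12.5 = -69.2 dBu.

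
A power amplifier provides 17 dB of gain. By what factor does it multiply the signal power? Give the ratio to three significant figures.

Power ratio = 10^(dB/10).
10^(17/10) = 10^(1.700) = 50.1.

50.1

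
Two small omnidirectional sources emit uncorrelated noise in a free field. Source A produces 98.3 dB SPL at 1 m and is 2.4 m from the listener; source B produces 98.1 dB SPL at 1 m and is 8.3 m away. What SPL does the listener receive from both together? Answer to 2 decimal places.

91.03 dB SPL

At the listener: L_A = 98.3 − 20·log₁₀(2.4) = 90.696 dB; L_B = 98.1 − 20·log₁₀(8.3) = 79.718 dB.
Combined: 10·log₁₀(10^(90.696/10)+10^(79.718/10)) = 91.03 dB SPL.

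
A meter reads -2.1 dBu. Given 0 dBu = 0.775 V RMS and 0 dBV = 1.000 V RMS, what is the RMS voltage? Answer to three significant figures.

0.609 V

V = 0.775 V × 10^(-2.1/20).
= 0.775 × 0.7852 = 0.609 V.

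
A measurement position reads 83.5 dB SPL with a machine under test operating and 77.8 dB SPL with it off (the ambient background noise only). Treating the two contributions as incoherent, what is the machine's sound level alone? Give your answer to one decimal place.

82.1 dB SPL

Background correction is a power subtraction:
L_src = 10·log₁₀(10^(83.5/10) − 10^(77.8/10)) = 10·log₁₀(163600000) = 82.1 dB SPL.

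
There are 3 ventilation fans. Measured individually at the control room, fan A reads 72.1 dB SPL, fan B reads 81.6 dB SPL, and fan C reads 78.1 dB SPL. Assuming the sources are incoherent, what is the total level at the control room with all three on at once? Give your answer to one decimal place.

Add the sources as powers (linear), then convert back to dB:
L_total = 10·log₁₀(10^(72.1/10) + 10^(81.6/10) + 10^(78.1/10)) = 10·log₁₀(225300000) = 83.5 dB SPL.

83.5 dB SPL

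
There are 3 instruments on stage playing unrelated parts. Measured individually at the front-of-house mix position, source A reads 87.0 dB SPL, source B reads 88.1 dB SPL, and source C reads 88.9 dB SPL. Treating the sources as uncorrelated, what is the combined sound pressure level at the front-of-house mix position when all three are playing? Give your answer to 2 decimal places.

92.84 dB SPL

Add the sources as powers (linear), then convert back to dB:
L_total = 10·log₁₀(10^(87.0/10) + 10^(88.1/10) + 10^(88.9/10)) = 10·log₁₀(1923000000) = 92.84 dB SPL.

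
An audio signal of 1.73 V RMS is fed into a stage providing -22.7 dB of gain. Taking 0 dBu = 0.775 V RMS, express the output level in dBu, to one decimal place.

Input level: 20·log₁₀(1.73/0.775) = 6.97 dBu.
Output: 6.97 − 22.7 = -15.7 dBu.

-15.7 dBu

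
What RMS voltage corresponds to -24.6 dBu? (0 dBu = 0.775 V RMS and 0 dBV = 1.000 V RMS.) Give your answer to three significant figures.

0.0456 V

V = 0.775 V × 10^(-24.6/20).
= 0.775 × 0.05888 = 0.0456 V.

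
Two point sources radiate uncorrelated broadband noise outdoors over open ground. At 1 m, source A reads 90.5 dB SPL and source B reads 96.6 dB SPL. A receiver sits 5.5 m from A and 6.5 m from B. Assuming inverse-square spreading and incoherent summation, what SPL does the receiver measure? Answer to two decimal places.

At the listener: L_A = 90.5 − 20·log₁₀(5.5) = 75.693 dB; L_B = 96.6 − 20·log₁₀(6.5) = 80.342 dB.
Combined: 10·log₁₀(10^(75.693/10)+10^(80.342/10)) = 81.62 dB SPL.

81.62 dB SPL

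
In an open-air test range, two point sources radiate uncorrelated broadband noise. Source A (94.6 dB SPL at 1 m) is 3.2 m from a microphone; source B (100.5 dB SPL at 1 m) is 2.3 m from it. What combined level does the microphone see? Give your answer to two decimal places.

93.81 dB SPL

At the listener: L_A = 94.6 − 20·log₁₀(3.2) = 84.497 dB; L_B = 100.5 − 20·log₁₀(2.3) = 93.265 dB.
Combined: 10·log₁₀(10^(84.497/10)+10^(93.265/10)) = 93.81 dB SPL.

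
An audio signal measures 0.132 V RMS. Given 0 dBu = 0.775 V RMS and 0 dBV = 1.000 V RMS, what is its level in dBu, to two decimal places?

dBu = 20·log₁₀(V / 0.775 V).
20·log₁₀(0.132/0.775) = -15.37 dBu.

-15.37 dBu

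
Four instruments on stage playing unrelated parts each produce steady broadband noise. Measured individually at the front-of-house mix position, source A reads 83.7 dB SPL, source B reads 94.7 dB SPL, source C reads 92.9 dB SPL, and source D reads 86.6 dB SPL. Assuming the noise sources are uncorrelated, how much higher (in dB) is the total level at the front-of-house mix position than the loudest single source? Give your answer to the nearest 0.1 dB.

2.8 dB

Incoherent sources sum as intensities:
L_total = 10·log₁₀(10^(83.7/10) + 10^(94.7/10) + 10^(92.9/10) + 10^(86.6/10)) = 97.48 dB SPL.
Excess over the loudest (94.7 dB): 97.48 − 94.7 = 2.8 dB.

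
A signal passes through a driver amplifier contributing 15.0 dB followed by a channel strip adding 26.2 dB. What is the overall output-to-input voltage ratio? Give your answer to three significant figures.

Net gain = 15.0 + 26.2 = 41.2 dB.
Voltage ratio = 10^(41.2/20) = 115.

115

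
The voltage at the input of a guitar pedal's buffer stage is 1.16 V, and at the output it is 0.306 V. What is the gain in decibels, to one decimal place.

-11.6 dB

Voltage ratio → dB uses the 20·log₁₀ form:
20·log₁₀(0.306/1.16) = 20·log₁₀(0.2638) = -11.6 dB.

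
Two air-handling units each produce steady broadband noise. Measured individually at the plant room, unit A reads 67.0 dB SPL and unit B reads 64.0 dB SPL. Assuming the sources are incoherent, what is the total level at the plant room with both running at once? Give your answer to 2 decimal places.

Add the sources as powers (linear), then convert back to dB:
L_total = 10·log₁₀(10^(67.0/10) + 10^(64.0/10)) = 10·log₁₀(7524000) = 68.76 dB SPL.

68.76 dB SPL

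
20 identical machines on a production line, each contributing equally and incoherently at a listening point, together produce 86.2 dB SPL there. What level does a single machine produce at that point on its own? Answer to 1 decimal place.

73.2 dB SPL

20 equal incoherent sources add 10·log₁₀(20) = 13.01 dB over one source.
L_one = 86.2 − 13.01 = 73.2 dB SPL.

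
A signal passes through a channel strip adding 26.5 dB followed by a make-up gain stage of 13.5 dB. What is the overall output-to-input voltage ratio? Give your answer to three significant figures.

100

Net gain = 26.5 + 13.5 = 40.0 dB.
Voltage ratio = 10^(40.0/20) = 100.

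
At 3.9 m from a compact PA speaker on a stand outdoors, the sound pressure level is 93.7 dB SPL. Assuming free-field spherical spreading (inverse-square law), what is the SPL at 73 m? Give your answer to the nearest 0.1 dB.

For a point source in a free field, ΔL = −20·log₁₀(d₂/d₁).
ΔL = −20·log₁₀(73/3.9) = -25.45 dB, so L₂ = 93.7 + (-25.45) = 68.3 dB SPL.

68.3 dB SPL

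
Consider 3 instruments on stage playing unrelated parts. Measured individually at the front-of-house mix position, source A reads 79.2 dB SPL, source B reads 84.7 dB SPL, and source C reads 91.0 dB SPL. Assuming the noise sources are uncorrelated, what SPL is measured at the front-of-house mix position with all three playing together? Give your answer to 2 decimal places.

92.14 dB SPL

Uncorrelated sources add in intensity (power), not in dB.
L_total = 10·log₁₀(10^(79.2/10) + 10^(84.7/10) + 10^(91.0/10)) = 10·log₁₀(1637000000) = 92.14 dB SPL.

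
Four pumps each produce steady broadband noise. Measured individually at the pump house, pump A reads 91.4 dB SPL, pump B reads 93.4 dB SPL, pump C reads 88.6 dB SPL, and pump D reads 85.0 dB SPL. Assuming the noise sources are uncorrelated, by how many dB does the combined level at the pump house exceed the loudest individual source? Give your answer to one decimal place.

3.2 dB

Uncorrelated sources add in intensity (power), not in dB.
L_total = 10·log₁₀(10^(91.4/10) + 10^(93.4/10) + 10^(88.6/10) + 10^(85.0/10)) = 96.64 dB SPL.
Excess over the loudest (93.4 dB): 96.64 − 93.4 = 3.2 dB.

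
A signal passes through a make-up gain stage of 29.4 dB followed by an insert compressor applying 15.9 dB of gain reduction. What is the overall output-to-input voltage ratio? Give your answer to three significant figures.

4.73

Net gain = 29.4 + (−15.9) = 13.5 dB.
Voltage ratio = 10^(13.5/20) = 4.73.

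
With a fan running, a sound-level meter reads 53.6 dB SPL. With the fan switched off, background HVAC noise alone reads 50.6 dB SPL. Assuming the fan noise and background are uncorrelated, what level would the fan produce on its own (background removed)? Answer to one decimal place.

50.6 dB SPL

Background correction is a power subtraction:
L_src = 10·log₁₀(10^(53.6/10) − 10^(50.6/10)) = 10·log₁₀(114300) = 50.6 dB SPL.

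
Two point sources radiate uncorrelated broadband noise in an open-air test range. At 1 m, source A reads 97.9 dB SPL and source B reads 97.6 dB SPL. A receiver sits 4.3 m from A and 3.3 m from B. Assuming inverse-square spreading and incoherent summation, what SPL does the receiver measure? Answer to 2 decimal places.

89.35 dB SPL

At the listener: L_A = 97.9 − 20·log₁₀(4.3) = 85.231 dB; L_B = 97.6 − 20·log₁₀(3.3) = 87.230 dB.
Combined: 10·log₁₀(10^(85.231/10)+10^(87.230/10)) = 89.35 dB SPL.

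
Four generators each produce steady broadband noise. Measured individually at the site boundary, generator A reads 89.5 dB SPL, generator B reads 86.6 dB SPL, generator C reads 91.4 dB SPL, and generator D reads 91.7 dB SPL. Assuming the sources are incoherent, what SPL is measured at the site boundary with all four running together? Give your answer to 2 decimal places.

Uncorrelated sources add in intensity (power), not in dB.
L_total = 10·log₁₀(10^(89.5/10) + 10^(86.6/10) + 10^(91.4/10) + 10^(91.7/10)) = 10·log₁₀(4208000000) = 96.24 dB SPL.

96.24 dB SPL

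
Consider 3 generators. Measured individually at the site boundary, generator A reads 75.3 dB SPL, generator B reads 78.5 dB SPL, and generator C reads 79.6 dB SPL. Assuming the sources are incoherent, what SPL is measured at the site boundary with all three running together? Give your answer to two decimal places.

82.92 dB SPL

Uncorrelated sources add in intensity (power), not in dB.
L_total = 10·log₁₀(10^(75.3/10) + 10^(78.5/10) + 10^(79.6/10)) = 10·log₁₀(195900000) = 82.92 dB SPL.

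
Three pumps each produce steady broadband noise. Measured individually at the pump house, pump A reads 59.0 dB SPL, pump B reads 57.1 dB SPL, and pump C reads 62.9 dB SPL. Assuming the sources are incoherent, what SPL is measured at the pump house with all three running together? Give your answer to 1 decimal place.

Incoherent sources sum as intensities:
L_total = 10·log₁₀(10^(59.0/10) + 10^(57.1/10) + 10^(62.9/10)) = 10·log₁₀(3257000) = 65.1 dB SPL.

65.1 dB SPL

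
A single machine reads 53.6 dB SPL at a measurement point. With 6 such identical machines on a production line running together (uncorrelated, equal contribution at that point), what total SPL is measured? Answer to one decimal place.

6 equal incoherent sources raise the level by 10·log₁₀(6) = 7.78 dB.
L_total = 53.6 + 7.78 = 61.4 dB SPL.

61.4 dB SPL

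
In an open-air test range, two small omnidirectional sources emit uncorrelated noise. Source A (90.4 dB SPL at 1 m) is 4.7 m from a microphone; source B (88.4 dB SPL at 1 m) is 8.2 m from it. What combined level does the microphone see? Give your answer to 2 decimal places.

77.78 dB SPL

At the listener: L_A = 90.4 − 20·log₁₀(4.7) = 76.958 dB; L_B = 88.4 − 20·log₁₀(8.2) = 70.124 dB.
Combined: 10·log₁₀(10^(76.958/10)+10^(70.124/10)) = 77.78 dB SPL.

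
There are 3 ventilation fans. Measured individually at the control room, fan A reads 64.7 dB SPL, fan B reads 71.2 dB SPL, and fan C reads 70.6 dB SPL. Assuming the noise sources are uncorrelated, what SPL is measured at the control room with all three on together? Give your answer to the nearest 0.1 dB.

74.4 dB SPL

Incoherent sources sum as intensities:
L_total = 10·log₁₀(10^(64.7/10) + 10^(71.2/10) + 10^(70.6/10)) = 10·log₁₀(27620000) = 74.4 dB SPL.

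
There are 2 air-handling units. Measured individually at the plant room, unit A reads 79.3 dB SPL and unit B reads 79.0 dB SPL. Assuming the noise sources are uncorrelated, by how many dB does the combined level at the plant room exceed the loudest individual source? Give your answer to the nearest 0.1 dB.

Uncorrelated sources add in intensity (power), not in dB.
L_total = 10·log₁₀(10^(79.3/10) + 10^(79.0/10)) = 82.16 dB SPL.
Excess over the loudest (79.3 dB): 82.16 − 79.3 = 2.9 dB.

2.9 dB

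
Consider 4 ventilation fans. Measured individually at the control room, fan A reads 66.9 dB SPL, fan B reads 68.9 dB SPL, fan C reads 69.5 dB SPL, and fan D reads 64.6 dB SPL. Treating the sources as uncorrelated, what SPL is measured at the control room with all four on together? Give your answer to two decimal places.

Add the sources as powers (linear), then convert back to dB:
L_total = 10·log₁₀(10^(66.9/10) + 10^(68.9/10) + 10^(69.5/10) + 10^(64.6/10)) = 10·log₁₀(24460000) = 73.88 dB SPL.

73.88 dB SPL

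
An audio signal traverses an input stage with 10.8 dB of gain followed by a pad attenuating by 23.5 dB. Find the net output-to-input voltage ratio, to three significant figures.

Net gain = 10.8 + (−23.5) = -12.7 dB.
Voltage ratio = 10^(-12.7/20) = 0.232.

0.232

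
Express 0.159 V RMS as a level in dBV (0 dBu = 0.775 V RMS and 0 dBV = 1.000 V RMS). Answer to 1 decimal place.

dBV = 20·log₁₀(V / 1.000 V).
20·log₁₀(0.159/1.000) = -16.0 dBV.

-16.0 dBV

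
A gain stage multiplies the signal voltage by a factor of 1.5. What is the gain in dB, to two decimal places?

3.52 dB

For a voltage ratio, dB = 20·log₁₀(V₂/V₁).
20·log₁₀(1.5) = 3.52 dB.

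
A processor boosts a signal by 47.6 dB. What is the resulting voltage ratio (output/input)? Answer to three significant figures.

240

Voltage ratio = 10^(dB/20).
10^(47.6/20) = 10^(2.380) = 240.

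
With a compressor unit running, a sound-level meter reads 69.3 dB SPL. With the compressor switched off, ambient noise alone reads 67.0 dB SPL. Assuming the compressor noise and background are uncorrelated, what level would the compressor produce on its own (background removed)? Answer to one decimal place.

65.4 dB SPL

Subtract intensities: L_src = 10·log₁₀(10^(L_total/10) − 10^(L_bg/10)).
L_src = 10·log₁₀(10^(69.3/10) − 10^(67.0/10)) = 10·log₁₀(3500000) = 65.4 dB SPL.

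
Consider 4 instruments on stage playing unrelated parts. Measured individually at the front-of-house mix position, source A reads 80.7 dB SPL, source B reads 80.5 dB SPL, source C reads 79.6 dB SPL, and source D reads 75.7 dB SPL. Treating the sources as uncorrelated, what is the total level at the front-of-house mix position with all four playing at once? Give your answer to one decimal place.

85.5 dB SPL

Incoherent sources sum as intensities:
L_total = 10·log₁₀(10^(80.7/10) + 10^(80.5/10) + 10^(79.6/10) + 10^(75.7/10)) = 10·log₁₀(358000000) = 85.5 dB SPL.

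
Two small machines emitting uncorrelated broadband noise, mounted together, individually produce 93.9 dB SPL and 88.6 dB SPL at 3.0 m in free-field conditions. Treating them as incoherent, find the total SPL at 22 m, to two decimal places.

Combined at 3.0 m: 10·log₁₀(10^(93.9/10)+10^(88.6/10)) = 95.023 dB SPL.
Then apply −20·log₁₀(22/3.0) = -17.306 dB → 77.72 dB SPL.

77.72 dB SPL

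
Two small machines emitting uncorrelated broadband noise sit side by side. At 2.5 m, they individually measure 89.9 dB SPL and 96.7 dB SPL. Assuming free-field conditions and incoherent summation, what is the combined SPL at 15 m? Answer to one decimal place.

Combined at 2.5 m: 10·log₁₀(10^(89.9/10)+10^(96.7/10)) = 97.52 dB SPL.
Then apply −20·log₁₀(15/2.5) = -15.56 dB → 82.0 dB SPL.

82.0 dB SPL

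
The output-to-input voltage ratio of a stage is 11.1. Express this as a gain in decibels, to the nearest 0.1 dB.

Voltage is an amplitude quantity, so gain = 20·log₁₀(V_out/V_in).
20·log₁₀(11.1) = 20.9 dB.

20.9 dB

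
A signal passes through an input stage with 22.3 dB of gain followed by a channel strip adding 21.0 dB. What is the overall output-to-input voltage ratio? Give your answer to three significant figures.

Net gain = 22.3 + 21.0 = 43.3 dB.
Voltage ratio = 10^(43.3/20) = 146.

146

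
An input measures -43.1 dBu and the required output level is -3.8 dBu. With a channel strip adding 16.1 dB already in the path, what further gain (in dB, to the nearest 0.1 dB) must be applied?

23.2 dB

The required make-up gain is the shortfall in the dB sum.
G = -3.8 − (-43.1) − 16.1 = 23.2 dB.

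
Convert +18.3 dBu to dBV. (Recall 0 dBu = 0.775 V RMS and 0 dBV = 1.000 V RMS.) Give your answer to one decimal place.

The offset between the scales is 20·log₁₀(0.775/1.000) = −2.214 dB.
So dBV = +18.3 − 2.214 = +16.1 dBV.

+16.1 dBV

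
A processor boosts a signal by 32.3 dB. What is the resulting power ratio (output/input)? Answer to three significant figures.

1700

Power ratio = 10^(dB/10).
10^(32.3/10) = 10^(3.230) = 1700.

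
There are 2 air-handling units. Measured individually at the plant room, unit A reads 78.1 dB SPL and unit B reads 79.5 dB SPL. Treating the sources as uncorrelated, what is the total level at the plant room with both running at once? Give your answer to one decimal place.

Add the sources as powers (linear), then convert back to dB:
L_total = 10·log₁₀(10^(78.1/10) + 10^(79.5/10)) = 10·log₁₀(153700000) = 81.9 dB SPL.

81.9 dB SPL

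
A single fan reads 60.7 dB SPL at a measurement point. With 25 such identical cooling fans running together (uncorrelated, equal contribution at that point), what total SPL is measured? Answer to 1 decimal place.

74.7 dB SPL

25 equal incoherent sources raise the level by 10·log₁₀(25) = 13.98 dB.
L_total = 60.7 + 13.98 = 74.7 dB SPL.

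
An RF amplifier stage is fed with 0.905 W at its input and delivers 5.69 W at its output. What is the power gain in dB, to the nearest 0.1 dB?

Power ratio → dB uses the 10·log₁₀ form:
10·log₁₀(5.69/0.905) = 10·log₁₀(6.287) = 8.0 dB.

8.0 dB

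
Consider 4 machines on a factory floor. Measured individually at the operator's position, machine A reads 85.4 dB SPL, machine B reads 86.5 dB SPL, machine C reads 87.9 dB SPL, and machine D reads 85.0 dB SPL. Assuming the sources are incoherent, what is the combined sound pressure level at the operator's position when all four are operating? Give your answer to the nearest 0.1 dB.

Uncorrelated sources add in intensity (power), not in dB.
L_total = 10·log₁₀(10^(85.4/10) + 10^(86.5/10) + 10^(87.9/10) + 10^(85.0/10)) = 10·log₁₀(1726000000) = 92.4 dB SPL.

92.4 dB SPL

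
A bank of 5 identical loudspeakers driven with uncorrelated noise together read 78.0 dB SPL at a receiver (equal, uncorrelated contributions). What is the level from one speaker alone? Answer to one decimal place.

5 equal incoherent sources add 10·log₁₀(5) = 6.99 dB over one source.
L_one = 78.0 − 6.99 = 71.0 dB SPL.

71.0 dB SPL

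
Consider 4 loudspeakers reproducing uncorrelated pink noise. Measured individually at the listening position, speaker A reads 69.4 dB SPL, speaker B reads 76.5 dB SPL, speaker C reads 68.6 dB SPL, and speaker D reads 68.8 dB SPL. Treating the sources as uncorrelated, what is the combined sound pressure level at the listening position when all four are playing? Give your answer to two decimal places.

78.34 dB SPL

Add the sources as powers (linear), then convert back to dB:
L_total = 10·log₁₀(10^(69.4/10) + 10^(76.5/10) + 10^(68.6/10) + 10^(68.8/10)) = 10·log₁₀(68210000) = 78.34 dB SPL.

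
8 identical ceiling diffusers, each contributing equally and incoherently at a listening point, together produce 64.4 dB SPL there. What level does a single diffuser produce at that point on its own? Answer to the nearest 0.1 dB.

55.4 dB SPL

8 equal incoherent sources add 10·log₁₀(8) = 9.03 dB over one source.
L_one = 64.4 − 9.03 = 55.4 dB SPL.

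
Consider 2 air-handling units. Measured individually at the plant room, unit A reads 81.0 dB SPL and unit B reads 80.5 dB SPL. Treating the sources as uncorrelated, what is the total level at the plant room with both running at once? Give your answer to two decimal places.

83.77 dB SPL

Uncorrelated sources add in intensity (power), not in dB.
L_total = 10·log₁₀(10^(81.0/10) + 10^(80.5/10)) = 10·log₁₀(238100000) = 83.77 dB SPL.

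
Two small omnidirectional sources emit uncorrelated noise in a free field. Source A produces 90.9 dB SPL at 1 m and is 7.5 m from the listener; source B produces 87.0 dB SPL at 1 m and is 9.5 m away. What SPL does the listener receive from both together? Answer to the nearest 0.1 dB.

At the listener: L_A = 90.9 − 20·log₁₀(7.5) = 73.40 dB; L_B = 87.0 − 20·log₁₀(9.5) = 67.45 dB.
Combined: 10·log₁₀(10^(73.40/10)+10^(67.45/10)) = 74.4 dB SPL.

74.4 dB SPL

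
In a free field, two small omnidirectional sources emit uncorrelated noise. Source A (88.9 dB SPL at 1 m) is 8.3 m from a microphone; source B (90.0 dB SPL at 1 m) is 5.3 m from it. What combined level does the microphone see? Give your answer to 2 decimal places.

76.71 dB SPL

At the listener: L_A = 88.9 − 20·log₁₀(8.3) = 70.518 dB; L_B = 90.0 − 20·log₁₀(5.3) = 75.514 dB.
Combined: 10·log₁₀(10^(70.518/10)+10^(75.514/10)) = 76.71 dB SPL.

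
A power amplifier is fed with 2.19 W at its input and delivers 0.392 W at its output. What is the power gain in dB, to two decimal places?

-7.47 dB

Power is a power quantity, so gain = 10·log₁₀(P_out/P_in).
10·log₁₀(0.392/2.19) = 10·log₁₀(0.1790) = -7.47 dB.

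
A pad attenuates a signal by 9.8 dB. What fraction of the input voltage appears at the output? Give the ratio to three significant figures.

Voltage ratio = 10^(dB/20).
10^(-9.8/20) = 10^(-0.4900) = 0.324.

0.324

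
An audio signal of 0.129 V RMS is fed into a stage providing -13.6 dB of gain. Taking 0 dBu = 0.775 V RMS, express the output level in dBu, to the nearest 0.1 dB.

-29.2 dBu

Input level: 20·log₁₀(0.129/0.775) = -15.57 dBu.
Output: -15.57 − 13.6 = -29.2 dBu.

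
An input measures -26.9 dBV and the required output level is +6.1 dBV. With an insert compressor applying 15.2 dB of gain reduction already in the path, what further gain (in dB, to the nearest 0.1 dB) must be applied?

48.2 dB

The required make-up gain is the shortfall in the dB sum.
G = +6.1 − (-26.9) + 15.2 = 48.2 dB.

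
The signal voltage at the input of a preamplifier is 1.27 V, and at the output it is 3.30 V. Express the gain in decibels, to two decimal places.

Voltage ratio → dB uses the 20·log₁₀ form:
20·log₁₀(3.30/1.27) = 20·log₁₀(2.598) = 8.29 dB.

8.29 dB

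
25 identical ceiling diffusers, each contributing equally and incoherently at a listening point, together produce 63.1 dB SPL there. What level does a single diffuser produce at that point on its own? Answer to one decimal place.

25 equal incoherent sources add 10·log₁₀(25) = 13.98 dB over one source.
L_one = 63.1 − 13.98 = 49.1 dB SPL.

49.1 dB SPL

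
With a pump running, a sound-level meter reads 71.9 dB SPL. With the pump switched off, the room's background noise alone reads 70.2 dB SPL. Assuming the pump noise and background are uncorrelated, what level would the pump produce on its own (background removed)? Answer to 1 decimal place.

Subtract intensities: L_src = 10·log₁₀(10^(L_total/10) − 10^(L_bg/10)).
L_src = 10·log₁₀(10^(71.9/10) − 10^(70.2/10)) = 10·log₁₀(5017000) = 67.0 dB SPL.

67.0 dB SPL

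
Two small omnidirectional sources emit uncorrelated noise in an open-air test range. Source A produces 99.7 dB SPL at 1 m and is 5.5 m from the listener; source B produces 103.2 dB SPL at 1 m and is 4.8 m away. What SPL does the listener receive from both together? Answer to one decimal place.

90.8 dB SPL

At the listener: L_A = 99.7 − 20·log₁₀(5.5) = 84.89 dB; L_B = 103.2 − 20·log₁₀(4.8) = 89.58 dB.
Combined: 10·log₁₀(10^(84.89/10)+10^(89.58/10)) = 90.8 dB SPL.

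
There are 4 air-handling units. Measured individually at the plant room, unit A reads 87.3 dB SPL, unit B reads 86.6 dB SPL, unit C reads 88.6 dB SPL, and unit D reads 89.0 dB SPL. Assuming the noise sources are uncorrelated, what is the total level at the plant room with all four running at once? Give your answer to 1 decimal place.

94.0 dB SPL

Add the sources as powers (linear), then convert back to dB:
L_total = 10·log₁₀(10^(87.3/10) + 10^(86.6/10) + 10^(88.6/10) + 10^(89.0/10)) = 10·log₁₀(2513000000) = 94.0 dB SPL.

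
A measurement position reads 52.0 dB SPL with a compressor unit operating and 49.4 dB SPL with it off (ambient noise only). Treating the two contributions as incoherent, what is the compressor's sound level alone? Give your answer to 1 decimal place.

48.5 dB SPL

Subtract intensities: L_src = 10·log₁₀(10^(L_total/10) − 10^(L_bg/10)).
L_src = 10·log₁₀(10^(52.0/10) − 10^(49.4/10)) = 10·log₁₀(71390) = 48.5 dB SPL.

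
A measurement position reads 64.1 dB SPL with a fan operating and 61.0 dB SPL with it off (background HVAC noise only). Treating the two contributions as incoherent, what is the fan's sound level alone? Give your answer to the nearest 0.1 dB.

Subtract intensities: L_src = 10·log₁₀(10^(L_total/10) − 10^(L_bg/10)).
L_src = 10·log₁₀(10^(64.1/10) − 10^(61.0/10)) = 10·log₁₀(1311000) = 61.2 dB SPL.

61.2 dB SPL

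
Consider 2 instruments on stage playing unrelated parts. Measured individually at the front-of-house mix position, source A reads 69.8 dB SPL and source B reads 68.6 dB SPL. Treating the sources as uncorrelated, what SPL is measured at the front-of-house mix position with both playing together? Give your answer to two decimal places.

Incoherent sources sum as intensities:
L_total = 10·log₁₀(10^(69.8/10) + 10^(68.6/10)) = 10·log₁₀(16790000) = 72.25 dB SPL.

72.25 dB SPL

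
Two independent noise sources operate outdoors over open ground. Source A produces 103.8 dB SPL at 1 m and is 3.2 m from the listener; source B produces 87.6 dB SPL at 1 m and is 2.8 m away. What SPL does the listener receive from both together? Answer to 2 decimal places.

At the listener: L_A = 103.8 − 20·log₁₀(3.2) = 93.697 dB; L_B = 87.6 − 20·log₁₀(2.8) = 78.657 dB.
Combined: 10·log₁₀(10^(93.697/10)+10^(78.657/10)) = 93.83 dB SPL.

93.83 dB SPL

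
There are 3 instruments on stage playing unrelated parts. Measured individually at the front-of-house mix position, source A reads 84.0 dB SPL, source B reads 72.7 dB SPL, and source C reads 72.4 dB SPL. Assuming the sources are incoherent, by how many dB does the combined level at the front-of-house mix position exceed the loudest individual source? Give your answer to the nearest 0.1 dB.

Uncorrelated sources add in intensity (power), not in dB.
L_total = 10·log₁₀(10^(84.0/10) + 10^(72.7/10) + 10^(72.4/10)) = 84.58 dB SPL.
Excess over the loudest (84.0 dB): 84.58 − 84.0 = 0.6 dB.

0.6 dB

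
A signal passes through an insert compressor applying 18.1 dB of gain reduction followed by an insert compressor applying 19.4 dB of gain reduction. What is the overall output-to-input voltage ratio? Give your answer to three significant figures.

Net gain = (−18.1) + (−19.4) = -37.5 dB.
Voltage ratio = 10^(-37.5/20) = 0.0133.

0.0133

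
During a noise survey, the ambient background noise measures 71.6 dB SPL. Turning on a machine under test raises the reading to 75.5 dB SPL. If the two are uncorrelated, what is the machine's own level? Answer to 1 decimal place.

Subtract intensities: L_src = 10·log₁₀(10^(L_total/10) − 10^(L_bg/10)).
L_src = 10·log₁₀(10^(75.5/10) − 10^(71.6/10)) = 10·log₁₀(21030000) = 73.2 dB SPL.

73.2 dB SPL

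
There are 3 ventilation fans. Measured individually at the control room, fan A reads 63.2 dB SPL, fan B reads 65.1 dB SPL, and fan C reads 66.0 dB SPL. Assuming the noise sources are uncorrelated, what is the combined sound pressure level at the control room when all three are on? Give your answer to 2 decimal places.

69.69 dB SPL

Incoherent sources sum as intensities:
L_total = 10·log₁₀(10^(63.2/10) + 10^(65.1/10) + 10^(66.0/10)) = 10·log₁₀(9306000) = 69.69 dB SPL.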